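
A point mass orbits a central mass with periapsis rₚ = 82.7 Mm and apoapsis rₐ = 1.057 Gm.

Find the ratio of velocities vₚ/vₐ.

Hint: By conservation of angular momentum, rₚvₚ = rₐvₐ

Convert to SI: rₚ = 82.7 Mm = 8.27e+07 m; rₐ = 1.057 Gm = 1.057e+09 m.
Conservation of angular momentum gives rₚvₚ = rₐvₐ, so vₚ/vₐ = rₐ/rₚ.
vₚ/vₐ = 1.057e+09 / 8.27e+07 ≈ 12.78.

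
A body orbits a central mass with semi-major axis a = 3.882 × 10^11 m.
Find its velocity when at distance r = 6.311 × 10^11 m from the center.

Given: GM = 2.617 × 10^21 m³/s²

Vis-viva: v = √(GM · (2/r − 1/a)).
2/r − 1/a = 2/6.311e+11 − 1/3.882e+11 = 5.93078e-13 m⁻¹.
v = √(2.617e+21 · 5.93078e-13) m/s ≈ 3.94e+04 m/s = 39.4 km/s.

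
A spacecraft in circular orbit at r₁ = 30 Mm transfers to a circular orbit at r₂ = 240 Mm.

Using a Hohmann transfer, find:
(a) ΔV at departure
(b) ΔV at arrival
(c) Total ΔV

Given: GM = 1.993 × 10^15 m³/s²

Convert to SI: r₁ = 30 Mm = 3e+07 m; r₂ = 240 Mm = 2.4e+08 m.
Transfer semi-major axis: a_t = (r₁ + r₂)/2 = (3e+07 + 2.4e+08)/2 = 1.35e+08 m.
Circular speeds: v₁ = √(GM/r₁) = 8150.66 m/s, v₂ = √(GM/r₂) = 2881.7 m/s.
Transfer speeds (vis-viva v² = GM(2/r − 1/a_t)): v₁ᵗ = 10867.6 m/s, v₂ᵗ = 1358.44 m/s.
(a) ΔV₁ = |v₁ᵗ − v₁| ≈ 2717 m/s = 2.717 km/s.
(b) ΔV₂ = |v₂ − v₂ᵗ| ≈ 1523 m/s = 1.523 km/s.
(c) ΔV_total = ΔV₁ + ΔV₂ ≈ 4240 m/s = 4.24 km/s.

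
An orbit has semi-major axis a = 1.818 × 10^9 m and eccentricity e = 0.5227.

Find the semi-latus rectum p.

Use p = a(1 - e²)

p = a (1 − e²).
p = 1.818e+09 · (1 − (0.5227)²) = 1.818e+09 · 0.726785 ≈ 1.321e+09 m = 1.321 × 10^9 m.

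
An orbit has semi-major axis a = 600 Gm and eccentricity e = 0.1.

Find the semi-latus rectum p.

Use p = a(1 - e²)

Convert to SI: a = 600 Gm = 6e+11 m.
p = a (1 − e²).
p = 6e+11 · (1 − (0.1)²) = 6e+11 · 0.99 ≈ 5.94e+11 m = 594 Gm.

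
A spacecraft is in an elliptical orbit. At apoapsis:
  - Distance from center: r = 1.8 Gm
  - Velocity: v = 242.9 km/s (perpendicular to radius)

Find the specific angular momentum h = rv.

Convert to SI: r = 1.8 Gm = 1.8e+09 m; v = 242.9 km/s = 242900 m/s.
With v perpendicular to r, h = r · v.
h = 1.8e+09 · 242900 m²/s ≈ 4.372e+14 m²/s.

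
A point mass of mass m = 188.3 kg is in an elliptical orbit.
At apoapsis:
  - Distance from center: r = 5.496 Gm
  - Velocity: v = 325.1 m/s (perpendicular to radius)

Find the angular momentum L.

Convert to SI: r = 5.496 Gm = 5.496e+09 m.
Since v is perpendicular to r, L = m · v · r.
L = 188.3 · 325.1 · 5.496e+09 kg·m²/s ≈ 3.364e+14 kg·m²/s.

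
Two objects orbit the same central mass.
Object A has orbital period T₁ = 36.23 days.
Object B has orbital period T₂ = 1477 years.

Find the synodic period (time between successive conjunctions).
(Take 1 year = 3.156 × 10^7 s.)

Convert to SI: T₁ = 36.23 days = 3.13027e+06 s; T₂ = 1477 years = 4.66141e+10 s.
T_syn = |T₁ · T₂ / (T₁ − T₂)|.
T_syn = |3.13027e+06 · 4.66141e+10 / (3.13027e+06 − 4.66141e+10)| s ≈ 3.13e+06 s = 36.23 days.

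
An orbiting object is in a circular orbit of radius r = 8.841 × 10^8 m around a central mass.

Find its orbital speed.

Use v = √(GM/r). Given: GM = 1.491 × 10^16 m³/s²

For a circular orbit, gravity supplies the centripetal force, so v = √(GM / r).
v = √(1.491e+16 / 8.841e+08) m/s ≈ 4107 m/s = 4.107 km/s.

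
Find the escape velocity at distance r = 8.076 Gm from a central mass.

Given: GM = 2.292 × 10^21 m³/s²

Convert to SI: r = 8.076 Gm = 8.076e+09 m.
Escape velocity comes from setting total energy to zero: ½v² − GM/r = 0 ⇒ v_esc = √(2GM / r).
v_esc = √(2 · 2.292e+21 / 8.076e+09) m/s ≈ 7.534e+05 m/s = 753.4 km/s.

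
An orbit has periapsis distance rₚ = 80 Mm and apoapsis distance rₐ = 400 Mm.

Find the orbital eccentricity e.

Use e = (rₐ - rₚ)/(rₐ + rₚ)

Convert to SI: rₚ = 80 Mm = 8e+07 m; rₐ = 400 Mm = 4e+08 m.
e = (rₐ − rₚ) / (rₐ + rₚ).
e = (4e+08 − 8e+07) / (4e+08 + 8e+07) = 3.2e+08 / 4.8e+08 ≈ 0.6667.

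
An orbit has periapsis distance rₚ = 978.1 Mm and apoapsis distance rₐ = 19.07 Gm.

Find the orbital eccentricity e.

Convert to SI: rₚ = 978.1 Mm = 9.781e+08 m; rₐ = 19.07 Gm = 1.907e+10 m.
e = (rₐ − rₚ) / (rₐ + rₚ).
e = (1.907e+10 − 9.781e+08) / (1.907e+10 + 9.781e+08) = 1.80919e+10 / 2.00481e+10 ≈ 0.9024.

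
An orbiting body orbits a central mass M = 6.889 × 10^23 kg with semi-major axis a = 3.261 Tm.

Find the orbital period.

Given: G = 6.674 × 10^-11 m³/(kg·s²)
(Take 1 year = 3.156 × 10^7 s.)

Convert to SI: a = 3.261 Tm = 3.261e+12 m.
GM = G · M = 6.674e-11 · 6.889e+23 = 4.59772e+13 m³/s².
Kepler's third law: T = 2π √(a³ / GM).
Substituting a = 3.261e+12 m and GM = 4.59772e+13 m³/s²:
T = 2π √((3.261e+12)³ / 4.59772e+13) s
T ≈ 5.457e+12 s = 1.729e+05 years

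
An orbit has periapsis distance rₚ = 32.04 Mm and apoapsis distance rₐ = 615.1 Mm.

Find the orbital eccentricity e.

Convert to SI: rₚ = 32.04 Mm = 3.204e+07 m; rₐ = 615.1 Mm = 6.151e+08 m.
e = (rₐ − rₚ) / (rₐ + rₚ).
e = (6.151e+08 − 3.204e+07) / (6.151e+08 + 3.204e+07) = 5.8306e+08 / 6.4714e+08 ≈ 0.901.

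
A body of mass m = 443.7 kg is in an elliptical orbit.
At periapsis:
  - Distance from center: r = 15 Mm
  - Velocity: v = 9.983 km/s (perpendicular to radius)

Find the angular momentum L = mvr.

Convert to SI: r = 15 Mm = 1.5e+07 m; v = 9.983 km/s = 9983 m/s.
Since v is perpendicular to r, L = m · v · r.
L = 443.7 · 9983 · 1.5e+07 kg·m²/s ≈ 6.644e+13 kg·m²/s.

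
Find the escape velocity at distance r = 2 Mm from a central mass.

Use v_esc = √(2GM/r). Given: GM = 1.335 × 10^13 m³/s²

Convert to SI: r = 2 Mm = 2e+06 m.
Escape velocity comes from setting total energy to zero: ½v² − GM/r = 0 ⇒ v_esc = √(2GM / r).
v_esc = √(2 · 1.335e+13 / 2e+06) m/s ≈ 3654 m/s = 3.654 km/s.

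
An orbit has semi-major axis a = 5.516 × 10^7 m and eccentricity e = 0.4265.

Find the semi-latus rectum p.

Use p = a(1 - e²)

p = a (1 − e²).
p = 5.516e+07 · (1 − (0.4265)²) = 5.516e+07 · 0.818098 ≈ 4.513e+07 m = 4.513 × 10^7 m.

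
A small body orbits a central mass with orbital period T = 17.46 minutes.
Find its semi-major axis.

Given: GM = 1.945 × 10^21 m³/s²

Convert to SI: T = 17.46 minutes = 1047.6 s.
Invert Kepler's third law: a = (GM · T² / (4π²))^(1/3).
Substituting T = 1047.6 s and GM = 1.945e+21 m³/s²:
a = (1.945e+21 · (1047.6)² / (4π²))^(1/3) m
a ≈ 3.781e+08 m = 378.1 Mm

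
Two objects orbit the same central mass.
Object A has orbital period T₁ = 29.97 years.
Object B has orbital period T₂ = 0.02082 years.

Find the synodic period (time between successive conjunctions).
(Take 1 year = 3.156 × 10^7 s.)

Convert to SI: T₁ = 29.97 years = 9.45853e+08 s; T₂ = 0.02082 years = 657079 s.
T_syn = |T₁ · T₂ / (T₁ − T₂)|.
T_syn = |9.45853e+08 · 657079 / (9.45853e+08 − 657079)| s ≈ 6.575e+05 s = 0.02083 years.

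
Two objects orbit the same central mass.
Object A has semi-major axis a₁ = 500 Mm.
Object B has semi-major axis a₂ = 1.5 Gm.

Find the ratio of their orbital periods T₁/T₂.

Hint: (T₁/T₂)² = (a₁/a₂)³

Convert to SI: a₁ = 500 Mm = 5e+08 m; a₂ = 1.5 Gm = 1.5e+09 m.
From Kepler's third law, (T₁/T₂)² = (a₁/a₂)³, so T₁/T₂ = (a₁/a₂)^(3/2).
a₁/a₂ = 5e+08 / 1.5e+09 = 0.333333.
T₁/T₂ = (0.333333)^(3/2) ≈ 0.1925.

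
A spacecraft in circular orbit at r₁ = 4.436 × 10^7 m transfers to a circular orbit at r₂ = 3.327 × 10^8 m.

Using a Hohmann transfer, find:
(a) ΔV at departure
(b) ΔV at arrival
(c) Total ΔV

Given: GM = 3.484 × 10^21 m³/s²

Transfer semi-major axis: a_t = (r₁ + r₂)/2 = (4.436e+07 + 3.327e+08)/2 = 1.8853e+08 m.
Circular speeds: v₁ = √(GM/r₁) = 8.86224e+06 m/s, v₂ = √(GM/r₂) = 3.23603e+06 m/s.
Transfer speeds (vis-viva v² = GM(2/r − 1/a_t)): v₁ᵗ = 1.17728e+07 m/s, v₂ᵗ = 1.56971e+06 m/s.
(a) ΔV₁ = |v₁ᵗ − v₁| ≈ 2.911e+06 m/s = 2911 km/s.
(b) ΔV₂ = |v₂ − v₂ᵗ| ≈ 1.666e+06 m/s = 1666 km/s.
(c) ΔV_total = ΔV₁ + ΔV₂ ≈ 4.577e+06 m/s = 4577 km/s.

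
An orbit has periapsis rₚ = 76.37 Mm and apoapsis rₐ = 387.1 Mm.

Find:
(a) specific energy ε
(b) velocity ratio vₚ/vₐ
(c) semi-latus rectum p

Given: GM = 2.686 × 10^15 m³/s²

Convert to SI: rₚ = 76.37 Mm = 7.637e+07 m; rₐ = 387.1 Mm = 3.871e+08 m.
(a) With a = (rₚ + rₐ)/2 = 2.31735e+08 m, ε = −GM/(2a) = −2.686e+15/(2 · 2.31735e+08) J/kg ≈ -5.795e+06 J/kg
(b) Conservation of angular momentum (rₚvₚ = rₐvₐ) gives vₚ/vₐ = rₐ/rₚ = 3.871e+08/7.637e+07 ≈ 5.069
(c) From a = (rₚ + rₐ)/2 = 2.31735e+08 m and e = (rₐ − rₚ)/(rₐ + rₚ) = 0.670443, p = a(1 − e²) = 2.31735e+08 · (1 − (0.670443)²) ≈ 1.276e+08 m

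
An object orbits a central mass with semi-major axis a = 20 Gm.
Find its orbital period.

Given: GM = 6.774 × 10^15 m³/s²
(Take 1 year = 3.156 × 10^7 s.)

Convert to SI: a = 20 Gm = 2e+10 m.
Kepler's third law: T = 2π √(a³ / GM).
Substituting a = 2e+10 m and GM = 6.774e+15 m³/s²:
T = 2π √((2e+10)³ / 6.774e+15) s
T ≈ 2.159e+08 s = 6.842 years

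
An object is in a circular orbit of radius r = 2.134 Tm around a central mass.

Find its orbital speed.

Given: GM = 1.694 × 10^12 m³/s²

Convert to SI: r = 2.134 Tm = 2.134e+12 m.
For a circular orbit, gravity supplies the centripetal force, so v = √(GM / r).
v = √(1.694e+12 / 2.134e+12) m/s ≈ 0.891 m/s = 0.891 m/s.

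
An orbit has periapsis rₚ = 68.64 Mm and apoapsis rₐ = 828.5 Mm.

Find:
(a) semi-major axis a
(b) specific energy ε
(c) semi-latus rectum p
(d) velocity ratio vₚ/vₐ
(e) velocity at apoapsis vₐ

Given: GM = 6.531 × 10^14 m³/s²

Convert to SI: rₚ = 68.64 Mm = 6.864e+07 m; rₐ = 828.5 Mm = 8.285e+08 m.
(a) a = (rₚ + rₐ)/2 = (6.864e+07 + 8.285e+08)/2 ≈ 4.486e+08 m
(b) With a = (rₚ + rₐ)/2 = 4.4857e+08 m, ε = −GM/(2a) = −6.531e+14/(2 · 4.4857e+08) J/kg ≈ -7.28e+05 J/kg
(c) From a = (rₚ + rₐ)/2 = 4.4857e+08 m and e = (rₐ − rₚ)/(rₐ + rₚ) = 0.84698, p = a(1 − e²) = 4.4857e+08 · (1 − (0.84698)²) ≈ 1.268e+08 m
(d) Conservation of angular momentum (rₚvₚ = rₐvₐ) gives vₚ/vₐ = rₐ/rₚ = 8.285e+08/6.864e+07 ≈ 12.07
(e) With a = (rₚ + rₐ)/2 = 4.4857e+08 m, vₐ = √(GM (2/rₐ − 1/a)) = √(6.531e+14 · (2/8.285e+08 − 1/4.4857e+08)) m/s ≈ 347.3 m/s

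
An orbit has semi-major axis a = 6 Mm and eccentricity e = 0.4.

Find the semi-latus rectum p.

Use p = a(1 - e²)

Convert to SI: a = 6 Mm = 6e+06 m.
p = a (1 − e²).
p = 6e+06 · (1 − (0.4)²) = 6e+06 · 0.84 ≈ 5.04e+06 m = 5.04 Mm.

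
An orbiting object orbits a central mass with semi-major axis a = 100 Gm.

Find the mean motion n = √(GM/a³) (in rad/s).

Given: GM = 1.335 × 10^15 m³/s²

Convert to SI: a = 100 Gm = 1e+11 m.
n = √(GM / a³).
n = √(1.335e+15 / (1e+11)³) rad/s ≈ 1.155e-09 rad/s.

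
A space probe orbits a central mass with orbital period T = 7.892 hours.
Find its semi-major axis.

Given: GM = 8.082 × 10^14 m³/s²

Convert to SI: T = 7.892 hours = 28411.2 s.
Invert Kepler's third law: a = (GM · T² / (4π²))^(1/3).
Substituting T = 28411.2 s and GM = 8.082e+14 m³/s²:
a = (8.082e+14 · (28411.2)² / (4π²))^(1/3) m
a ≈ 2.547e+07 m = 25.47 Mm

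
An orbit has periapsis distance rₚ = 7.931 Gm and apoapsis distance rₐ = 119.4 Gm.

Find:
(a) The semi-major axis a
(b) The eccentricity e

Convert to SI: rₚ = 7.931 Gm = 7.931e+09 m; rₐ = 119.4 Gm = 1.194e+11 m.
(a) a = (rₚ + rₐ) / 2 = (7.931e+09 + 1.194e+11) / 2 ≈ 6.367e+10 m = 63.67 Gm.
(b) e = (rₐ − rₚ) / (rₐ + rₚ) = (1.194e+11 − 7.931e+09) / (1.194e+11 + 7.931e+09) ≈ 0.8754.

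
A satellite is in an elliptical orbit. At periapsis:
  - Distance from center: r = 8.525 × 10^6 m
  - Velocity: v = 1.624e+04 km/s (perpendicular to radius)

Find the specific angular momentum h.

Convert to SI: v = 1.624e+04 km/s = 1.624e+07 m/s.
With v perpendicular to r, h = r · v.
h = 8.525e+06 · 1.624e+07 m²/s ≈ 1.384e+14 m²/s.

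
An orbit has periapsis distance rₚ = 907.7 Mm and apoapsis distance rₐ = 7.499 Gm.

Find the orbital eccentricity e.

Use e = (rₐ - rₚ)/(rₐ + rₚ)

Convert to SI: rₚ = 907.7 Mm = 9.077e+08 m; rₐ = 7.499 Gm = 7.499e+09 m.
e = (rₐ − rₚ) / (rₐ + rₚ).
e = (7.499e+09 − 9.077e+08) / (7.499e+09 + 9.077e+08) = 6.5913e+09 / 8.4067e+09 ≈ 0.7841.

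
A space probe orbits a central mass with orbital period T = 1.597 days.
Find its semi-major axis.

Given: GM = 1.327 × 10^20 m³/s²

Convert to SI: T = 1.597 days = 137981 s.
Invert Kepler's third law: a = (GM · T² / (4π²))^(1/3).
Substituting T = 137981 s and GM = 1.327e+20 m³/s²:
a = (1.327e+20 · (137981)² / (4π²))^(1/3) m
a ≈ 4e+09 m = 4 Gm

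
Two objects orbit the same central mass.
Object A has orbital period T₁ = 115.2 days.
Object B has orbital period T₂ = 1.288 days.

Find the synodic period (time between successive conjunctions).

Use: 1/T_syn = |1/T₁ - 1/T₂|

Convert to SI: T₁ = 115.2 days = 9.95328e+06 s; T₂ = 1.288 days = 111283 s.
T_syn = |T₁ · T₂ / (T₁ − T₂)|.
T_syn = |9.95328e+06 · 111283 / (9.95328e+06 − 111283)| s ≈ 1.125e+05 s = 1.303 days.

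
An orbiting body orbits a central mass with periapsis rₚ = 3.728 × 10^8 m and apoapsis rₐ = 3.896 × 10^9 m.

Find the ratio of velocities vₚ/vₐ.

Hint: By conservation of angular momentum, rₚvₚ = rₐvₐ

Conservation of angular momentum gives rₚvₚ = rₐvₐ, so vₚ/vₐ = rₐ/rₚ.
vₚ/vₐ = 3.896e+09 / 3.728e+08 ≈ 10.45.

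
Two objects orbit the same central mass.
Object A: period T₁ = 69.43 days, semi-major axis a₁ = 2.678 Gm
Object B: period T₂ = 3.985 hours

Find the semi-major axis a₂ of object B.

Convert to SI: T₁ = 69.43 days = 5.99875e+06 s; a₁ = 2.678 Gm = 2.678e+09 m; T₂ = 3.985 hours = 14346 s.
Kepler's third law: (T₁/T₂)² = (a₁/a₂)³ ⇒ a₂ = a₁ · (T₂/T₁)^(2/3).
T₂/T₁ = 14346 / 5.99875e+06 = 0.0023915.
a₂ = 2.678e+09 · (0.0023915)^(2/3) m ≈ 4.789e+07 m = 47.89 Mm.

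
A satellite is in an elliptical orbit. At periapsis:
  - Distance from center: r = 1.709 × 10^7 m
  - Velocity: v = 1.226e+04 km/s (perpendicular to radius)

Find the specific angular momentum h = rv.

Convert to SI: v = 1.226e+04 km/s = 1.226e+07 m/s.
With v perpendicular to r, h = r · v.
h = 1.709e+07 · 1.226e+07 m²/s ≈ 2.095e+14 m²/s.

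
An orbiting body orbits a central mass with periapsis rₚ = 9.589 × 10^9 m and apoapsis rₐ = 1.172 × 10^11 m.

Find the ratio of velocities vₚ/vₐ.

Conservation of angular momentum gives rₚvₚ = rₐvₐ, so vₚ/vₐ = rₐ/rₚ.
vₚ/vₐ = 1.172e+11 / 9.589e+09 ≈ 12.22.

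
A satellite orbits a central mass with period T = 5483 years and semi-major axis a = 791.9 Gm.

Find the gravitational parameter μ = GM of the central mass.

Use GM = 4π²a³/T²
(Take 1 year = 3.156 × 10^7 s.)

Convert to SI: T = 5483 years = 1.73043e+11 s; a = 791.9 Gm = 7.919e+11 m.
GM = 4π² · a³ / T².
GM = 4π² · (7.919e+11)³ / (1.73043e+11)² m³/s² ≈ 6.547e+14 m³/s² = 6.547 × 10^14 m³/s².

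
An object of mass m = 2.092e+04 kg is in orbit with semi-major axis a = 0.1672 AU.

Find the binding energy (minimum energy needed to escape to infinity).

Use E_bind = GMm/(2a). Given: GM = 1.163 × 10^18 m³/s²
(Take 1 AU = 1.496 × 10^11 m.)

Convert to SI: a = 0.1672 AU = 2.50131e+10 m.
Total orbital energy is E = −GMm/(2a); binding energy is E_bind = −E = GMm/(2a).
E_bind = 1.163e+18 · 2.092e+04 / (2 · 2.50131e+10) J ≈ 4.863e+11 J = 486.3 GJ.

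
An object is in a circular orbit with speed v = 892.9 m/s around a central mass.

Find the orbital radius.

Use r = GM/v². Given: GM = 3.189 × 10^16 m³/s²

For a circular orbit, v² = GM / r, so r = GM / v².
r = 3.189e+16 / (892.9)² m ≈ 4e+10 m = 40 Gm.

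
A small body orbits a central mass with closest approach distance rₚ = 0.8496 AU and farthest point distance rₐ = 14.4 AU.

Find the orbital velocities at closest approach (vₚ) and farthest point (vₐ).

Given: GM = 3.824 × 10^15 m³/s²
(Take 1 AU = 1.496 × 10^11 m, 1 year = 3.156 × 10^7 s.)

Convert to SI: rₚ = 0.8496 AU = 1.271e+11 m; rₐ = 14.4 AU = 2.15424e+12 m.
Use the vis-viva equation v² = GM(2/r − 1/a) with a = (rₚ + rₐ)/2 = (1.271e+11 + 2.15424e+12)/2 = 1.14067e+12 m.
vₚ = √(GM · (2/rₚ − 1/a)) = √(3.824e+15 · (2/1.271e+11 − 1/1.14067e+12)) m/s ≈ 238.4 m/s = 0.05029 AU/year.
vₐ = √(GM · (2/rₐ − 1/a)) = √(3.824e+15 · (2/2.15424e+12 − 1/1.14067e+12)) m/s ≈ 14.06 m/s = 0.002967 AU/year.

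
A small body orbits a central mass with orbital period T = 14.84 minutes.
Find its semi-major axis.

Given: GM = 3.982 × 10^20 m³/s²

Convert to SI: T = 14.84 minutes = 890.4 s.
Invert Kepler's third law: a = (GM · T² / (4π²))^(1/3).
Substituting T = 890.4 s and GM = 3.982e+20 m³/s²:
a = (3.982e+20 · (890.4)² / (4π²))^(1/3) m
a ≈ 2e+08 m = 200 Mm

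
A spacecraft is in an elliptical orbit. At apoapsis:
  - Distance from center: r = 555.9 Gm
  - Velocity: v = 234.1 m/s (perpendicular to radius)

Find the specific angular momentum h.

Convert to SI: r = 555.9 Gm = 5.559e+11 m.
With v perpendicular to r, h = r · v.
h = 5.559e+11 · 234.1 m²/s ≈ 1.301e+14 m²/s.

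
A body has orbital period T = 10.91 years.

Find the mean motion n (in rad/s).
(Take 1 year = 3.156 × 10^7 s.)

Convert to SI: T = 10.91 years = 3.4432e+08 s.
n = 2π / T.
n = 2π / 3.4432e+08 s ≈ 1.825e-08 rad/s.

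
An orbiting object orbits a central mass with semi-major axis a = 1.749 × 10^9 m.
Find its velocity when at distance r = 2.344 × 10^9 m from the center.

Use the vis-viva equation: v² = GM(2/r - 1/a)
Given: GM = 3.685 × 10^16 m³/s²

Vis-viva: v = √(GM · (2/r − 1/a)).
2/r − 1/a = 2/2.344e+09 − 1/1.749e+09 = 2.81487e-10 m⁻¹.
v = √(3.685e+16 · 2.81487e-10) m/s ≈ 3221 m/s = 3.221 km/s.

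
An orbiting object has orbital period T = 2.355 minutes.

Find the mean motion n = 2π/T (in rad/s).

Convert to SI: T = 2.355 minutes = 141.3 s.
n = 2π / T.
n = 2π / 141.3 s ≈ 0.04447 rad/s.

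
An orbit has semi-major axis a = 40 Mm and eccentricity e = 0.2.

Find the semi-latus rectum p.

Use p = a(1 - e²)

Convert to SI: a = 40 Mm = 4e+07 m.
p = a (1 − e²).
p = 4e+07 · (1 − (0.2)²) = 4e+07 · 0.96 ≈ 3.84e+07 m = 38.4 Mm.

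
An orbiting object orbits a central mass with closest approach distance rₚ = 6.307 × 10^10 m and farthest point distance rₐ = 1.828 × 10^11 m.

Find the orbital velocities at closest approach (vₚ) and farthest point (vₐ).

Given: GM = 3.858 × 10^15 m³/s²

Use the vis-viva equation v² = GM(2/r − 1/a) with a = (rₚ + rₐ)/2 = (6.307e+10 + 1.828e+11)/2 = 1.22935e+11 m.
vₚ = √(GM · (2/rₚ − 1/a)) = √(3.858e+15 · (2/6.307e+10 − 1/1.22935e+11)) m/s ≈ 301.6 m/s = 301.6 m/s.
vₐ = √(GM · (2/rₐ − 1/a)) = √(3.858e+15 · (2/1.828e+11 − 1/1.22935e+11)) m/s ≈ 104.1 m/s = 104.1 m/s.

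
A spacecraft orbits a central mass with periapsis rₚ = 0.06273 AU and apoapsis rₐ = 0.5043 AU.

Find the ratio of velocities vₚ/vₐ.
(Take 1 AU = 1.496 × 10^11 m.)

Convert to SI: rₚ = 0.06273 AU = 9.38441e+09 m; rₐ = 0.5043 AU = 7.54433e+10 m.
Conservation of angular momentum gives rₚvₚ = rₐvₐ, so vₚ/vₐ = rₐ/rₚ.
vₚ/vₐ = 7.54433e+10 / 9.38441e+09 ≈ 8.039.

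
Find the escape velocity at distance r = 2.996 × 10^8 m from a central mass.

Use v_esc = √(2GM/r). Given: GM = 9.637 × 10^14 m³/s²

Escape velocity comes from setting total energy to zero: ½v² − GM/r = 0 ⇒ v_esc = √(2GM / r).
v_esc = √(2 · 9.637e+14 / 2.996e+08) m/s ≈ 2536 m/s = 2.536 km/s.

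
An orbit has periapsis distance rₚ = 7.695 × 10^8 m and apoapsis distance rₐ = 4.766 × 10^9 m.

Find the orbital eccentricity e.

e = (rₐ − rₚ) / (rₐ + rₚ).
e = (4.766e+09 − 7.695e+08) / (4.766e+09 + 7.695e+08) = 3.9965e+09 / 5.5355e+09 ≈ 0.722.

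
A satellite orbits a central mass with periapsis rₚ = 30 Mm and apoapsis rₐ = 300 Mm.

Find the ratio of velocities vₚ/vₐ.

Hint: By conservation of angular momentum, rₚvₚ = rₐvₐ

Convert to SI: rₚ = 30 Mm = 3e+07 m; rₐ = 300 Mm = 3e+08 m.
Conservation of angular momentum gives rₚvₚ = rₐvₐ, so vₚ/vₐ = rₐ/rₚ.
vₚ/vₐ = 3e+08 / 3e+07 ≈ 10.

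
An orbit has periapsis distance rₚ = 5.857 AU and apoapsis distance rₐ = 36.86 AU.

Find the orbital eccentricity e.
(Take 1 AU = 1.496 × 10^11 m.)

Convert to SI: rₚ = 5.857 AU = 8.76207e+11 m; rₐ = 36.86 AU = 5.51426e+12 m.
e = (rₐ − rₚ) / (rₐ + rₚ).
e = (5.51426e+12 − 8.76207e+11) / (5.51426e+12 + 8.76207e+11) = 4.63805e+12 / 6.39046e+12 ≈ 0.7258.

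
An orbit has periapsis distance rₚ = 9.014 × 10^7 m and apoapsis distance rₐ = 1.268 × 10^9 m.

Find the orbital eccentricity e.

e = (rₐ − rₚ) / (rₐ + rₚ).
e = (1.268e+09 − 9.014e+07) / (1.268e+09 + 9.014e+07) = 1.17786e+09 / 1.35814e+09 ≈ 0.8673.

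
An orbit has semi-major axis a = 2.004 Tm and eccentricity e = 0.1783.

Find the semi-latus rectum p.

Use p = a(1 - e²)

Convert to SI: a = 2.004 Tm = 2.004e+12 m.
p = a (1 − e²).
p = 2.004e+12 · (1 − (0.1783)²) = 2.004e+12 · 0.968209 ≈ 1.94e+12 m = 1.94 Tm.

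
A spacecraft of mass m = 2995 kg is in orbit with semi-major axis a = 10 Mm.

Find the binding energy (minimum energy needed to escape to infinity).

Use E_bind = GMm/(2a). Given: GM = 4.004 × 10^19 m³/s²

Convert to SI: a = 10 Mm = 1e+07 m.
Total orbital energy is E = −GMm/(2a); binding energy is E_bind = −E = GMm/(2a).
E_bind = 4.004e+19 · 2995 / (2 · 1e+07) J ≈ 5.996e+15 J = 5.996 PJ.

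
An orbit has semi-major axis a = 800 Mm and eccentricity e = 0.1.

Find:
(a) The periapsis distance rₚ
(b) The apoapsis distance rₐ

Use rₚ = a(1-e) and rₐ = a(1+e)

Convert to SI: a = 800 Mm = 8e+08 m.
(a) rₚ = a(1 − e) = 8e+08 · (1 − 0.1) = 8e+08 · 0.9 ≈ 7.2e+08 m = 720 Mm.
(b) rₐ = a(1 + e) = 8e+08 · (1 + 0.1) = 8e+08 · 1.1 ≈ 8.8e+08 m = 880 Mm.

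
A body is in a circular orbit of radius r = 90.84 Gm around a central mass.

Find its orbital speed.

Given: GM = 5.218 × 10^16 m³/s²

Convert to SI: r = 90.84 Gm = 9.084e+10 m.
For a circular orbit, gravity supplies the centripetal force, so v = √(GM / r).
v = √(5.218e+16 / 9.084e+10) m/s ≈ 757.9 m/s = 757.9 m/s.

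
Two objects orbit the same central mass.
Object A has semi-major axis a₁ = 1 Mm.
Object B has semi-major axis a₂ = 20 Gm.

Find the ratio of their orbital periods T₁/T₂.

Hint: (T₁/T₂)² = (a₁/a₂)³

Convert to SI: a₁ = 1 Mm = 1e+06 m; a₂ = 20 Gm = 2e+10 m.
From Kepler's third law, (T₁/T₂)² = (a₁/a₂)³, so T₁/T₂ = (a₁/a₂)^(3/2).
a₁/a₂ = 1e+06 / 2e+10 = 5e-05.
T₁/T₂ = (5e-05)^(3/2) ≈ 3.536e-07.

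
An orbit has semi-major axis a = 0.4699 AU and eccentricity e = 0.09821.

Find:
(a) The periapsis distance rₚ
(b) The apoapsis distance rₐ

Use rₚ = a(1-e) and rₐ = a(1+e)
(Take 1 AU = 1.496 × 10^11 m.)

Convert to SI: a = 0.4699 AU = 7.0297e+10 m.
(a) rₚ = a(1 − e) = 7.0297e+10 · (1 − 0.09821) = 7.0297e+10 · 0.90179 ≈ 6.339e+10 m = 0.4238 AU.
(b) rₐ = a(1 + e) = 7.0297e+10 · (1 + 0.09821) = 7.0297e+10 · 1.09821 ≈ 7.72e+10 m = 0.516 AU.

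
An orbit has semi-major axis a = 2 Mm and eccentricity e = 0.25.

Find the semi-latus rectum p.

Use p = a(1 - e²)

Convert to SI: a = 2 Mm = 2e+06 m.
p = a (1 − e²).
p = 2e+06 · (1 − (0.25)²) = 2e+06 · 0.9375 ≈ 1.875e+06 m = 1.875 Mm.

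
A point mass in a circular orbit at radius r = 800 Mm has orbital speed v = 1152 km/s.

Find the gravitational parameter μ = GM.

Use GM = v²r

Convert to SI: r = 800 Mm = 8e+08 m; v = 1152 km/s = 1.152e+06 m/s.
For a circular orbit v² = GM/r, so GM = v² · r.
GM = (1.152e+06)² · 8e+08 m³/s² ≈ 1.062e+21 m³/s² = 1.062 × 10^21 m³/s².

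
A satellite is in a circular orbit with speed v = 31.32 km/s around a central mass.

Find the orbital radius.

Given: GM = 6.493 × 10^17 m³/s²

Convert to SI: v = 31.32 km/s = 31320 m/s.
For a circular orbit, v² = GM / r, so r = GM / v².
r = 6.493e+17 / (31320)² m ≈ 6.619e+08 m = 661.9 Mm.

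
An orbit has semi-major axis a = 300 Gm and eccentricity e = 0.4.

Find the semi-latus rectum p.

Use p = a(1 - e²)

Convert to SI: a = 300 Gm = 3e+11 m.
p = a (1 − e²).
p = 3e+11 · (1 − (0.4)²) = 3e+11 · 0.84 ≈ 2.52e+11 m = 252 Gm.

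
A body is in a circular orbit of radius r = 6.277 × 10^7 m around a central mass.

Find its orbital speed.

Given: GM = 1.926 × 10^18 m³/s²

For a circular orbit, gravity supplies the centripetal force, so v = √(GM / r).
v = √(1.926e+18 / 6.277e+07) m/s ≈ 1.752e+05 m/s = 175.2 km/s.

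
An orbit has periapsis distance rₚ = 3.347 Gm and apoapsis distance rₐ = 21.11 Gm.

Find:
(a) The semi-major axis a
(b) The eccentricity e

Convert to SI: rₚ = 3.347 Gm = 3.347e+09 m; rₐ = 21.11 Gm = 2.111e+10 m.
(a) a = (rₚ + rₐ) / 2 = (3.347e+09 + 2.111e+10) / 2 ≈ 1.223e+10 m = 12.23 Gm.
(b) e = (rₐ − rₚ) / (rₐ + rₚ) = (2.111e+10 − 3.347e+09) / (2.111e+10 + 3.347e+09) ≈ 0.7263.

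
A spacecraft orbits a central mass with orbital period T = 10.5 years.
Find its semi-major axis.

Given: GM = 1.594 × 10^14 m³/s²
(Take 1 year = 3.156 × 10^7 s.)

Convert to SI: T = 10.5 years = 3.3138e+08 s.
Invert Kepler's third law: a = (GM · T² / (4π²))^(1/3).
Substituting T = 3.3138e+08 s and GM = 1.594e+14 m³/s²:
a = (1.594e+14 · (3.3138e+08)² / (4π²))^(1/3) m
a ≈ 7.625e+09 m = 7.625 × 10^9 m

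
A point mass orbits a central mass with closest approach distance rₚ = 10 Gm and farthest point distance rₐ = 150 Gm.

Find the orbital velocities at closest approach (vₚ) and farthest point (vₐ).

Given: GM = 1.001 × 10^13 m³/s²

Convert to SI: rₚ = 10 Gm = 1e+10 m; rₐ = 150 Gm = 1.5e+11 m.
Use the vis-viva equation v² = GM(2/r − 1/a) with a = (rₚ + rₐ)/2 = (1e+10 + 1.5e+11)/2 = 8e+10 m.
vₚ = √(GM · (2/rₚ − 1/a)) = √(1.001e+13 · (2/1e+10 − 1/8e+10)) m/s ≈ 43.32 m/s = 43.32 m/s.
vₐ = √(GM · (2/rₐ − 1/a)) = √(1.001e+13 · (2/1.5e+11 − 1/8e+10)) m/s ≈ 2.888 m/s = 2.888 m/s.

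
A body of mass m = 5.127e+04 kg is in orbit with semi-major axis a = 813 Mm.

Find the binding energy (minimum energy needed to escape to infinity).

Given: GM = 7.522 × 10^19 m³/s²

Convert to SI: a = 813 Mm = 8.13e+08 m.
Total orbital energy is E = −GMm/(2a); binding energy is E_bind = −E = GMm/(2a).
E_bind = 7.522e+19 · 5.127e+04 / (2 · 8.13e+08) J ≈ 2.372e+15 J = 2.372 PJ.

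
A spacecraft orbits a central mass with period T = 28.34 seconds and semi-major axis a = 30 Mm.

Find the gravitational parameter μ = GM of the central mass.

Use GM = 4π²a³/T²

Convert to SI: a = 30 Mm = 3e+07 m.
GM = 4π² · a³ / T².
GM = 4π² · (3e+07)³ / (28.34)² m³/s² ≈ 1.327e+21 m³/s² = 1.327 × 10^21 m³/s².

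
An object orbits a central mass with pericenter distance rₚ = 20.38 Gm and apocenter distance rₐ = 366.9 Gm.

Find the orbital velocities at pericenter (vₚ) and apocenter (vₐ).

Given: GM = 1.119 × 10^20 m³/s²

Convert to SI: rₚ = 20.38 Gm = 2.038e+10 m; rₐ = 366.9 Gm = 3.669e+11 m.
Use the vis-viva equation v² = GM(2/r − 1/a) with a = (rₚ + rₐ)/2 = (2.038e+10 + 3.669e+11)/2 = 1.9364e+11 m.
vₚ = √(GM · (2/rₚ − 1/a)) = √(1.119e+20 · (2/2.038e+10 − 1/1.9364e+11)) m/s ≈ 1.02e+05 m/s = 102 km/s.
vₐ = √(GM · (2/rₐ − 1/a)) = √(1.119e+20 · (2/3.669e+11 − 1/1.9364e+11)) m/s ≈ 5666 m/s = 5.666 km/s.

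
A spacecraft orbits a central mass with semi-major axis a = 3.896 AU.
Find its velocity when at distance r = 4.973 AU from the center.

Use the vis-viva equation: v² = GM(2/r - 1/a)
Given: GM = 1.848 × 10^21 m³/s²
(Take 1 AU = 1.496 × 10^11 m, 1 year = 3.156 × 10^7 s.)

Convert to SI: a = 3.896 AU = 5.82842e+11 m; r = 4.973 AU = 7.43961e+11 m.
Vis-viva: v = √(GM · (2/r − 1/a)).
2/r − 1/a = 2/7.43961e+11 − 1/5.82842e+11 = 9.72582e-13 m⁻¹.
v = √(1.848e+21 · 9.72582e-13) m/s ≈ 4.239e+04 m/s = 8.944 AU/year.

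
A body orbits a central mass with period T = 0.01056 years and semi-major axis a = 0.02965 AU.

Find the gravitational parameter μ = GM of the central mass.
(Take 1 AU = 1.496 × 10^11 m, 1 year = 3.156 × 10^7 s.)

Convert to SI: T = 0.01056 years = 333274 s; a = 0.02965 AU = 4.43564e+09 m.
GM = 4π² · a³ / T².
GM = 4π² · (4.43564e+09)³ / (333274)² m³/s² ≈ 3.102e+19 m³/s² = 3.102 × 10^19 m³/s².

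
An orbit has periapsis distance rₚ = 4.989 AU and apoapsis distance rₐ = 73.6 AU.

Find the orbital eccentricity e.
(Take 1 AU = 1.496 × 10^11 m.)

Convert to SI: rₚ = 4.989 AU = 7.46354e+11 m; rₐ = 73.6 AU = 1.10106e+13 m.
e = (rₐ − rₚ) / (rₐ + rₚ).
e = (1.10106e+13 − 7.46354e+11) / (1.10106e+13 + 7.46354e+11) = 1.02642e+13 / 1.17569e+13 ≈ 0.873.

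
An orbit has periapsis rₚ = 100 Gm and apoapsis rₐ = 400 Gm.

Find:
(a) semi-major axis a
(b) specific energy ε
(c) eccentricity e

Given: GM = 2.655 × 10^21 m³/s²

Convert to SI: rₚ = 100 Gm = 1e+11 m; rₐ = 400 Gm = 4e+11 m.
(a) a = (rₚ + rₐ)/2 = (1e+11 + 4e+11)/2 ≈ 2.5e+11 m
(b) With a = (rₚ + rₐ)/2 = 2.5e+11 m, ε = −GM/(2a) = −2.655e+21/(2 · 2.5e+11) J/kg ≈ -5.31e+09 J/kg
(c) e = (rₐ − rₚ)/(rₐ + rₚ) = (4e+11 − 1e+11)/(4e+11 + 1e+11) ≈ 0.6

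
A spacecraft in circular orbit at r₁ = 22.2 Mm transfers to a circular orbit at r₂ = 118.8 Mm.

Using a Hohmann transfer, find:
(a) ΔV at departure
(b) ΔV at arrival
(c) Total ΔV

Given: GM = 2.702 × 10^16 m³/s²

Convert to SI: r₁ = 22.2 Mm = 2.22e+07 m; r₂ = 118.8 Mm = 1.188e+08 m.
Transfer semi-major axis: a_t = (r₁ + r₂)/2 = (2.22e+07 + 1.188e+08)/2 = 7.05e+07 m.
Circular speeds: v₁ = √(GM/r₁) = 34887.2 m/s, v₂ = √(GM/r₂) = 15081.1 m/s.
Transfer speeds (vis-viva v² = GM(2/r − 1/a_t)): v₁ᵗ = 45287.7 m/s, v₂ᵗ = 8462.84 m/s.
(a) ΔV₁ = |v₁ᵗ − v₁| ≈ 1.04e+04 m/s = 10.4 km/s.
(b) ΔV₂ = |v₂ − v₂ᵗ| ≈ 6618 m/s = 6.618 km/s.
(c) ΔV_total = ΔV₁ + ΔV₂ ≈ 1.702e+04 m/s = 17.02 km/s.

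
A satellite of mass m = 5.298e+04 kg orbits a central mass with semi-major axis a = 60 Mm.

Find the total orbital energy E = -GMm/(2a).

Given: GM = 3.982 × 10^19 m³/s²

Convert to SI: a = 60 Mm = 6e+07 m.
E = −GMm / (2a).
E = −3.982e+19 · 5.298e+04 / (2 · 6e+07) J ≈ -1.758e+16 J = -17.58 PJ.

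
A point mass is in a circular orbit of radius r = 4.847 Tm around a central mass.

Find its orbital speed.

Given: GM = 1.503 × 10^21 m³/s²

Convert to SI: r = 4.847 Tm = 4.847e+12 m.
For a circular orbit, gravity supplies the centripetal force, so v = √(GM / r).
v = √(1.503e+21 / 4.847e+12) m/s ≈ 1.761e+04 m/s = 17.61 km/s.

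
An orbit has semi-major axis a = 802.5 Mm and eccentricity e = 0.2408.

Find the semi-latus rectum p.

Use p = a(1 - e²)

Convert to SI: a = 802.5 Mm = 8.025e+08 m.
p = a (1 − e²).
p = 8.025e+08 · (1 − (0.2408)²) = 8.025e+08 · 0.942015 ≈ 7.56e+08 m = 756 Mm.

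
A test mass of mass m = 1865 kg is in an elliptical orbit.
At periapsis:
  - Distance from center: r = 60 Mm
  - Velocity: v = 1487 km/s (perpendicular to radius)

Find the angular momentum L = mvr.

Convert to SI: r = 60 Mm = 6e+07 m; v = 1487 km/s = 1.487e+06 m/s.
Since v is perpendicular to r, L = m · v · r.
L = 1865 · 1.487e+06 · 6e+07 kg·m²/s ≈ 1.664e+17 kg·m²/s.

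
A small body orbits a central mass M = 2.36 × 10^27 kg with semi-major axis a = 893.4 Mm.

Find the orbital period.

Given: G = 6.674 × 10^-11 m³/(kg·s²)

Convert to SI: a = 893.4 Mm = 8.934e+08 m.
GM = G · M = 6.674e-11 · 2.36e+27 = 1.57506e+17 m³/s².
Kepler's third law: T = 2π √(a³ / GM).
Substituting a = 8.934e+08 m and GM = 1.57506e+17 m³/s²:
T = 2π √((8.934e+08)³ / 1.57506e+17) s
T ≈ 4.228e+05 s = 4.893 days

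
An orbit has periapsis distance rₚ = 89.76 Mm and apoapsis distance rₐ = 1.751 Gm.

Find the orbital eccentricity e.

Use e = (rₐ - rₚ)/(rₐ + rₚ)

Convert to SI: rₚ = 89.76 Mm = 8.976e+07 m; rₐ = 1.751 Gm = 1.751e+09 m.
e = (rₐ − rₚ) / (rₐ + rₚ).
e = (1.751e+09 − 8.976e+07) / (1.751e+09 + 8.976e+07) = 1.66124e+09 / 1.84076e+09 ≈ 0.9025.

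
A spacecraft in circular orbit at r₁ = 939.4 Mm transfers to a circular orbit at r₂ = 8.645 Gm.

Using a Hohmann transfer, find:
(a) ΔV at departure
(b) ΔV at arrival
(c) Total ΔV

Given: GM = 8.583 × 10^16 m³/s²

Convert to SI: r₁ = 939.4 Mm = 9.394e+08 m; r₂ = 8.645 Gm = 8.645e+09 m.
Transfer semi-major axis: a_t = (r₁ + r₂)/2 = (9.394e+08 + 8.645e+09)/2 = 4.7922e+09 m.
Circular speeds: v₁ = √(GM/r₁) = 9558.6 m/s, v₂ = √(GM/r₂) = 3150.92 m/s.
Transfer speeds (vis-viva v² = GM(2/r − 1/a_t)): v₁ᵗ = 12838.4 m/s, v₂ᵗ = 1395.07 m/s.
(a) ΔV₁ = |v₁ᵗ − v₁| ≈ 3280 m/s = 3.28 km/s.
(b) ΔV₂ = |v₂ − v₂ᵗ| ≈ 1756 m/s = 1.756 km/s.
(c) ΔV_total = ΔV₁ + ΔV₂ ≈ 5036 m/s = 5.036 km/s.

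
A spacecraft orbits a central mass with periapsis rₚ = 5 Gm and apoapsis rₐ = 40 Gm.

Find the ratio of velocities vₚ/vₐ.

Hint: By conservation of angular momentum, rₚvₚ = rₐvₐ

Convert to SI: rₚ = 5 Gm = 5e+09 m; rₐ = 40 Gm = 4e+10 m.
Conservation of angular momentum gives rₚvₚ = rₐvₐ, so vₚ/vₐ = rₐ/rₚ.
vₚ/vₐ = 4e+10 / 5e+09 ≈ 8.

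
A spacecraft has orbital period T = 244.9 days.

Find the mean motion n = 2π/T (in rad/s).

Convert to SI: T = 244.9 days = 2.11594e+07 s.
n = 2π / T.
n = 2π / 2.11594e+07 s ≈ 2.969e-07 rad/s.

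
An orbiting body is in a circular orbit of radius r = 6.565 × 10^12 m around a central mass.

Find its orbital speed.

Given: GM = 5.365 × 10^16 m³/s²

For a circular orbit, gravity supplies the centripetal force, so v = √(GM / r).
v = √(5.365e+16 / 6.565e+12) m/s ≈ 90.4 m/s = 90.4 m/s.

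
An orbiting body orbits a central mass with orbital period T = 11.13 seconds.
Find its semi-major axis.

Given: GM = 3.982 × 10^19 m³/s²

Invert Kepler's third law: a = (GM · T² / (4π²))^(1/3).
Substituting T = 11.13 s and GM = 3.982e+19 m³/s²:
a = (3.982e+19 · (11.13)² / (4π²))^(1/3) m
a ≈ 4.999e+06 m = 4.999 Mm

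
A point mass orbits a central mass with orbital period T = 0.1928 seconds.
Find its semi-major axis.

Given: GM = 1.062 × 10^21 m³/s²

Invert Kepler's third law: a = (GM · T² / (4π²))^(1/3).
Substituting T = 0.1928 s and GM = 1.062e+21 m³/s²:
a = (1.062e+21 · (0.1928)² / (4π²))^(1/3) m
a ≈ 1e+06 m = 1000 km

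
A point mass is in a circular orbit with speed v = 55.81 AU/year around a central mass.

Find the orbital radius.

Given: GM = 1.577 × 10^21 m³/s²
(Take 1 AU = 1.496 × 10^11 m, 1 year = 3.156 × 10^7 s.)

Convert to SI: v = 55.81 AU/year = 264549 m/s.
For a circular orbit, v² = GM / r, so r = GM / v².
r = 1.577e+21 / (264549)² m ≈ 2.253e+10 m = 0.1506 AU.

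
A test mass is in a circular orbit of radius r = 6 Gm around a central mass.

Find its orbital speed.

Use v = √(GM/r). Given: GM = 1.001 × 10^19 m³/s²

Convert to SI: r = 6 Gm = 6e+09 m.
For a circular orbit, gravity supplies the centripetal force, so v = √(GM / r).
v = √(1.001e+19 / 6e+09) m/s ≈ 4.085e+04 m/s = 40.85 km/s.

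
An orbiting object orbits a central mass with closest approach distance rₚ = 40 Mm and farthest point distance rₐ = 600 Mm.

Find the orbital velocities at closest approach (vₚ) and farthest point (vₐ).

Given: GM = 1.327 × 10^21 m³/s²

Convert to SI: rₚ = 40 Mm = 4e+07 m; rₐ = 600 Mm = 6e+08 m.
Use the vis-viva equation v² = GM(2/r − 1/a) with a = (rₚ + rₐ)/2 = (4e+07 + 6e+08)/2 = 3.2e+08 m.
vₚ = √(GM · (2/rₚ − 1/a)) = √(1.327e+21 · (2/4e+07 − 1/3.2e+08)) m/s ≈ 7.887e+06 m/s = 7887 km/s.
vₐ = √(GM · (2/rₐ − 1/a)) = √(1.327e+21 · (2/6e+08 − 1/3.2e+08)) m/s ≈ 5.258e+05 m/s = 525.8 km/s.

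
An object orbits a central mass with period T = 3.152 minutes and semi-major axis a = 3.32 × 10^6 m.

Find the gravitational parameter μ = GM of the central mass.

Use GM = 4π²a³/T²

Convert to SI: T = 3.152 minutes = 189.12 s.
GM = 4π² · a³ / T².
GM = 4π² · (3.32e+06)³ / (189.12)² m³/s² ≈ 4.039e+16 m³/s² = 4.039 × 10^16 m³/s².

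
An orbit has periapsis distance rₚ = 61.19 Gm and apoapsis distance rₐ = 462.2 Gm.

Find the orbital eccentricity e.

Convert to SI: rₚ = 61.19 Gm = 6.119e+10 m; rₐ = 462.2 Gm = 4.622e+11 m.
e = (rₐ − rₚ) / (rₐ + rₚ).
e = (4.622e+11 − 6.119e+10) / (4.622e+11 + 6.119e+10) = 4.0101e+11 / 5.2339e+11 ≈ 0.7662.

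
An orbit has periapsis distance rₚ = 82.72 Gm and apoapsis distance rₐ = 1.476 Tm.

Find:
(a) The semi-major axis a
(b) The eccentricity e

Convert to SI: rₚ = 82.72 Gm = 8.272e+10 m; rₐ = 1.476 Tm = 1.476e+12 m.
(a) a = (rₚ + rₐ) / 2 = (8.272e+10 + 1.476e+12) / 2 ≈ 7.794e+11 m = 779.4 Gm.
(b) e = (rₐ − rₚ) / (rₐ + rₚ) = (1.476e+12 − 8.272e+10) / (1.476e+12 + 8.272e+10) ≈ 0.8939.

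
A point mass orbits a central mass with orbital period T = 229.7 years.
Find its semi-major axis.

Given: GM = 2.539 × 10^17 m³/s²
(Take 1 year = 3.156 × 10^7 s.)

Convert to SI: T = 229.7 years = 7.24933e+09 s.
Invert Kepler's third law: a = (GM · T² / (4π²))^(1/3).
Substituting T = 7.24933e+09 s and GM = 2.539e+17 m³/s²:
a = (2.539e+17 · (7.24933e+09)² / (4π²))^(1/3) m
a ≈ 6.966e+11 m = 696.6 Gm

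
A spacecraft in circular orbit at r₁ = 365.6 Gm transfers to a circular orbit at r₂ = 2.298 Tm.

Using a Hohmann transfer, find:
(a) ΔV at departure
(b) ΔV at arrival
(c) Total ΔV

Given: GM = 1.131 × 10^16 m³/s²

Convert to SI: r₁ = 365.6 Gm = 3.656e+11 m; r₂ = 2.298 Tm = 2.298e+12 m.
Transfer semi-major axis: a_t = (r₁ + r₂)/2 = (3.656e+11 + 2.298e+12)/2 = 1.3318e+12 m.
Circular speeds: v₁ = √(GM/r₁) = 175.885 m/s, v₂ = √(GM/r₂) = 70.1546 m/s.
Transfer speeds (vis-viva v² = GM(2/r − 1/a_t)): v₁ᵗ = 231.038 m/s, v₂ᵗ = 36.757 m/s.
(a) ΔV₁ = |v₁ᵗ − v₁| ≈ 55.15 m/s = 55.15 m/s.
(b) ΔV₂ = |v₂ − v₂ᵗ| ≈ 33.4 m/s = 33.4 m/s.
(c) ΔV_total = ΔV₁ + ΔV₂ ≈ 88.55 m/s = 88.55 m/s.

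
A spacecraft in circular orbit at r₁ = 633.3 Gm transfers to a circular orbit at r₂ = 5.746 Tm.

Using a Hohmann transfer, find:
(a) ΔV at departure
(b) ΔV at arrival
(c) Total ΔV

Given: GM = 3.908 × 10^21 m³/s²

Convert to SI: r₁ = 633.3 Gm = 6.333e+11 m; r₂ = 5.746 Tm = 5.746e+12 m.
Transfer semi-major axis: a_t = (r₁ + r₂)/2 = (6.333e+11 + 5.746e+12)/2 = 3.18965e+12 m.
Circular speeds: v₁ = √(GM/r₁) = 78554.8 m/s, v₂ = √(GM/r₂) = 26079.2 m/s.
Transfer speeds (vis-viva v² = GM(2/r − 1/a_t)): v₁ᵗ = 105435 m/s, v₂ᵗ = 11620.6 m/s.
(a) ΔV₁ = |v₁ᵗ − v₁| ≈ 2.688e+04 m/s = 26.88 km/s.
(b) ΔV₂ = |v₂ − v₂ᵗ| ≈ 1.446e+04 m/s = 14.46 km/s.
(c) ΔV_total = ΔV₁ + ΔV₂ ≈ 4.134e+04 m/s = 41.34 km/s.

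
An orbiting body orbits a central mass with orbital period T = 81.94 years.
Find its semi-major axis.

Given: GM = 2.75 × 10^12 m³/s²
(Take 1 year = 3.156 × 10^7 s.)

Convert to SI: T = 81.94 years = 2.58603e+09 s.
Invert Kepler's third law: a = (GM · T² / (4π²))^(1/3).
Substituting T = 2.58603e+09 s and GM = 2.75e+12 m³/s²:
a = (2.75e+12 · (2.58603e+09)² / (4π²))^(1/3) m
a ≈ 7.752e+09 m = 7.752 × 10^9 m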